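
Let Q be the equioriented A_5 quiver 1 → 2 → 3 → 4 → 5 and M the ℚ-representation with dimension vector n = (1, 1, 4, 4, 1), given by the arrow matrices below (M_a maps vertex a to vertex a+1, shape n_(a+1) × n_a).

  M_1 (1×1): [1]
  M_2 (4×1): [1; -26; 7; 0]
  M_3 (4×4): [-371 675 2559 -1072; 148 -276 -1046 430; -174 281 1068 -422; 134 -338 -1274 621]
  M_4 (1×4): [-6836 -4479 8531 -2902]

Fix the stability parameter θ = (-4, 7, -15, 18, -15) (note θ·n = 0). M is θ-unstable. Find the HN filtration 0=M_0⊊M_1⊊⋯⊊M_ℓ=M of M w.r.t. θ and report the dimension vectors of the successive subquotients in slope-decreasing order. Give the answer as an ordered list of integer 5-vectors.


Barcode: M ≅ I[1,5], I[3,4]^3. HN layers by μ_θ (4 steps, strictly decreasing):
  μ^(1)=18; μ^(2)=3/2; μ^(3)=-4; μ^(4)=-15

((0, 0, 0, 3, 0); (0, 0, 0, 1, 1); (1, 1, 1, 0, 0); (0, 0, 3, 0, 0))


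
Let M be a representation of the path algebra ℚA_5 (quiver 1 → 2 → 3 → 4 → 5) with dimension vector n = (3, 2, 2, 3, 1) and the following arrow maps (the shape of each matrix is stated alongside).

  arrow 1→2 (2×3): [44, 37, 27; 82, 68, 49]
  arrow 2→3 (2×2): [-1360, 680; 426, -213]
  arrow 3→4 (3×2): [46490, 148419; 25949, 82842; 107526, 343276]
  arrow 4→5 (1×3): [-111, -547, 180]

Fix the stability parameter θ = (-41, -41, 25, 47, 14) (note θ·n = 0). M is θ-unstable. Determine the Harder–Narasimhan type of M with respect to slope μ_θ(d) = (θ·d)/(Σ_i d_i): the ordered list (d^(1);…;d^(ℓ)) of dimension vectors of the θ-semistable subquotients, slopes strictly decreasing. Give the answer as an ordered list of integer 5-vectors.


Interval decomposition of M: I[1,1], I[1,2], I[1,5], I[3,4], I[4,4].
HN type (ℓ=4): μ^(1)=47; μ^(2)=61/2; μ^(3)=25; μ^(4)=-41

((0, 0, 0, 2, 0); (0, 0, 0, 1, 1); (0, 0, 2, 0, 0); (3, 2, 0, 0, 0))


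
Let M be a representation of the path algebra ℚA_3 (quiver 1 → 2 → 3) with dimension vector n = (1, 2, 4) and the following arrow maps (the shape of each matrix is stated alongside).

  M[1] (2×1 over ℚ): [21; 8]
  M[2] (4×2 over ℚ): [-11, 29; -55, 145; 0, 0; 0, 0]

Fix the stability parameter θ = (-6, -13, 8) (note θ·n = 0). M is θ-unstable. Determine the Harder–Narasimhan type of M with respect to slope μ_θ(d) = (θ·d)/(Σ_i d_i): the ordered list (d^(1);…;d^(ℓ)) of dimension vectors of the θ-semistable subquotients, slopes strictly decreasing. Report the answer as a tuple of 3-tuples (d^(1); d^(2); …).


Barcode: M ≅ I[1,3], I[2,2], I[3,3]^3. HN layers by μ_θ (3 steps, strictly decreasing):
  μ^(1)=8; μ^(2)=-19/2; μ^(3)=-13

((0, 0, 4); (1, 1, 0); (0, 1, 0))


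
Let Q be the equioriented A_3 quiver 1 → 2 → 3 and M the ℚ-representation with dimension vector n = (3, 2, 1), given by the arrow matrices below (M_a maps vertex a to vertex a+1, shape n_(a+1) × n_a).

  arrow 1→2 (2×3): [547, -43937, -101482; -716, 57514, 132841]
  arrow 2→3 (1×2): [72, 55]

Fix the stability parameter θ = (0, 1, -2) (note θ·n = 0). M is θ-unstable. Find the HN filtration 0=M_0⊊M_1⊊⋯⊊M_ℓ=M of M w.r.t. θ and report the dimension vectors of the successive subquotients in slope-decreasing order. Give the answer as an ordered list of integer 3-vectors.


Interval decomposition of M: I[1,1], I[1,2], I[1,3].
HN type (ℓ=3): μ^(1)=1; μ^(2)=0; μ^(3)=-1/3

((0, 1, 0); (2, 0, 0); (1, 1, 1))


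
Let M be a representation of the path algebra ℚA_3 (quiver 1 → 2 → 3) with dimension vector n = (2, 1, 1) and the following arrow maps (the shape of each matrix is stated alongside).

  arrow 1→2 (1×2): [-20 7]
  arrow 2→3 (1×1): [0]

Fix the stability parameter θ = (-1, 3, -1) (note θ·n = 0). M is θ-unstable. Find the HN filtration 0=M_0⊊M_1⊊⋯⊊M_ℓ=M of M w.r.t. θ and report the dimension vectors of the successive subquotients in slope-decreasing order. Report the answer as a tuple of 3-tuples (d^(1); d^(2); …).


Barcode: M ≅ I[1,1], I[1,2], I[3,3]. HN layers by μ_θ (2 steps, strictly decreasing):
  μ^(1)=3; μ^(2)=-1

((0, 1, 0); (2, 0, 1))


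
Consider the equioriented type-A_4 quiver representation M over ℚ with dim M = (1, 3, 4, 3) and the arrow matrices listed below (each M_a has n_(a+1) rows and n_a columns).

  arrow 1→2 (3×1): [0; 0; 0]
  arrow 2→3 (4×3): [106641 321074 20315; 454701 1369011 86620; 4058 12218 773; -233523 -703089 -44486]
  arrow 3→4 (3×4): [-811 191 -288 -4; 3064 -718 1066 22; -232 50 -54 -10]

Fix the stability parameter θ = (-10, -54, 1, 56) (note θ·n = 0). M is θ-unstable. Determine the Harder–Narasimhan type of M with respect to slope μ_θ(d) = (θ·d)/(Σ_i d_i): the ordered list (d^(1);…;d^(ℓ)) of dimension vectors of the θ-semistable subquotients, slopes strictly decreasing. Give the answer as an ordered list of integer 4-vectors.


Via rank(M_{q-1}∘⋯∘M_p): M ≅ I[1,1], I[2,3], I[2,4]^2, I[3,3], I[4,4].
μ_θ-semistable layers: μ^(1)=56; μ^(2)=1; μ^(3)=-10; μ^(4)=-54

((0, 0, 0, 3); (0, 0, 4, 0); (1, 0, 0, 0); (0, 3, 0, 0))


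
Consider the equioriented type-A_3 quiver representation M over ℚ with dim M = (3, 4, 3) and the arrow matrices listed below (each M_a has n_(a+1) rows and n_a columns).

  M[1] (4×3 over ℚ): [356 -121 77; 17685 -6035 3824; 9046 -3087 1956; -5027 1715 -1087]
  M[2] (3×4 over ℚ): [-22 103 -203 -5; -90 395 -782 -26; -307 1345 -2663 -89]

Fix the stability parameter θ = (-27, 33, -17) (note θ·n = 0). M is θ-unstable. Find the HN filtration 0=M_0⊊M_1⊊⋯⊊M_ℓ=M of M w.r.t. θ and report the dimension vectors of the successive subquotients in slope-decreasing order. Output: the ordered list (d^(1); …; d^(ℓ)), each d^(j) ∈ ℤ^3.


Via rank(M_{q-1}∘⋯∘M_p): M ≅ I[1,2], I[1,3]^2, I[2,3].
μ_θ-semistable layers: μ^(1)=33; μ^(2)=8; μ^(3)=-27

((0, 1, 0); (0, 3, 3); (3, 0, 0))


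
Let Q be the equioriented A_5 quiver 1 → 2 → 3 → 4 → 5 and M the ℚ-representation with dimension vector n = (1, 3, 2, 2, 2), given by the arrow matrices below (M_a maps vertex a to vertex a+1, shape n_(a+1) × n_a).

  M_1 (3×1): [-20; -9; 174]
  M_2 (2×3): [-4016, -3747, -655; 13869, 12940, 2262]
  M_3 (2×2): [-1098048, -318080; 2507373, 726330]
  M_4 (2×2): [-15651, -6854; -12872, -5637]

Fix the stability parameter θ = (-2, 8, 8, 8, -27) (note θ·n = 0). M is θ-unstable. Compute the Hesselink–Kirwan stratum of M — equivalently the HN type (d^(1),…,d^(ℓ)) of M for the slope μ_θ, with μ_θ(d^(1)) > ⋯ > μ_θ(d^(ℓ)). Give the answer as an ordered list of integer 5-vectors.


Barcode: M ≅ I[1,5], I[2,2], I[2,3], I[4,5]. HN layers by μ_θ (4 steps, strictly decreasing):
  μ^(1)=8; μ^(2)=-3/4; μ^(3)=-2; μ^(4)=-19/2

((0, 2, 1, 0, 0); (0, 1, 1, 1, 1); (1, 0, 0, 0, 0); (0, 0, 0, 1, 1))


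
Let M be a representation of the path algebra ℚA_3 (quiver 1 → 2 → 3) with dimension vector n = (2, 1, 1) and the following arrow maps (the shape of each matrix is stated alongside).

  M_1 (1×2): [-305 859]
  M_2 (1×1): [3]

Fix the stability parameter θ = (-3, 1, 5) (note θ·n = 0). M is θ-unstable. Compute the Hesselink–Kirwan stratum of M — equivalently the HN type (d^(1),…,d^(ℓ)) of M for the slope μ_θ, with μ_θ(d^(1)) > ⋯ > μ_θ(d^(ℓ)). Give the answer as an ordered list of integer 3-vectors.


Interval decomposition of M: I[1,1], I[1,3].
HN type (ℓ=3): μ^(1)=5; μ^(2)=1; μ^(3)=-3

((0, 0, 1); (0, 1, 0); (2, 0, 0))


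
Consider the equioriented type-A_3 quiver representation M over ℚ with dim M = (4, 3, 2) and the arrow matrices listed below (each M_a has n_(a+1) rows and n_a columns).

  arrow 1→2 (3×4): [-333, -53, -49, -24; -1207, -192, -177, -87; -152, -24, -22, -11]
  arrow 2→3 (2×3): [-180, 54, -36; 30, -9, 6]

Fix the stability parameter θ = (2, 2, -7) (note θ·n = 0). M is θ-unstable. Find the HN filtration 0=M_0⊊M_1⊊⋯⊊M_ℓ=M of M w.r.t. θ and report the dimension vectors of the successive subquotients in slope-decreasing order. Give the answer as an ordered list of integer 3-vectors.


Via rank(M_{q-1}∘⋯∘M_p): M ≅ I[1,1], I[1,2]^2, I[1,3], I[3,3].
μ_θ-semistable layers: μ^(1)=2; μ^(2)=-1; μ^(3)=-7

((3, 2, 0); (1, 1, 1); (0, 0, 1))


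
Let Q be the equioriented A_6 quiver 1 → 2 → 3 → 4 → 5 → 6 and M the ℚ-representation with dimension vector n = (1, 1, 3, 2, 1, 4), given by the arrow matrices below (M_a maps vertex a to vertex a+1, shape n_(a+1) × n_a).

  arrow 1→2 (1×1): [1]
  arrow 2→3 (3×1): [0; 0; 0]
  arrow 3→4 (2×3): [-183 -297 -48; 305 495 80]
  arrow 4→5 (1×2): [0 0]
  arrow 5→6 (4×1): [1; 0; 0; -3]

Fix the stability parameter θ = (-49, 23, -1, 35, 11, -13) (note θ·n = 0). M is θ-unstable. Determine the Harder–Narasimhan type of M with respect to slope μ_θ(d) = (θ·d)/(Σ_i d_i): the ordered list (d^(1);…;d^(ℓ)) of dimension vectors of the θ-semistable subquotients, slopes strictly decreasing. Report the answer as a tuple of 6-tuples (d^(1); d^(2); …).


Barcode: M ≅ I[1,2], I[3,3]^2, I[3,4], I[4,4], I[5,6], I[6,6]^3. HN layers by μ_θ (5 steps, strictly decreasing):
  μ^(1)=35; μ^(2)=23; μ^(3)=-1; μ^(4)=-13; μ^(5)=-49

((0, 0, 0, 2, 0, 0); (0, 1, 0, 0, 0, 0); (0, 0, 3, 0, 1, 1); (0, 0, 0, 0, 0, 3); (1, 0, 0, 0, 0, 0))


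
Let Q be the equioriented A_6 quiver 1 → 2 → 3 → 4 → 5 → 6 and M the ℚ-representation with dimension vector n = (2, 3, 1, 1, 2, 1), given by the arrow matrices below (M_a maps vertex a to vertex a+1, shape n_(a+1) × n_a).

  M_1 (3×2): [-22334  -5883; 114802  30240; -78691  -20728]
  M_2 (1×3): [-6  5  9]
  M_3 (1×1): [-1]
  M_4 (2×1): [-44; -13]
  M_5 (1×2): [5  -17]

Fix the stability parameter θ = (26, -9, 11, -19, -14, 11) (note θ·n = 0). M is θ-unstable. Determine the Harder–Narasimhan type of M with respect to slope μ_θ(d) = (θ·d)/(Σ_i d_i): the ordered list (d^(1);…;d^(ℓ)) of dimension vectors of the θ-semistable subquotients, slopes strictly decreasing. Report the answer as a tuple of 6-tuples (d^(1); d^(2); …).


Via rank(M_{q-1}∘⋯∘M_p): M ≅ I[1,2], I[1,6], I[2,2], I[5,5].
μ_θ-semistable layers: μ^(1)=11; μ^(2)=17/2; μ^(3)=-1; μ^(4)=-9; μ^(5)=-14

((0, 0, 0, 0, 0, 1); (1, 1, 0, 0, 0, 0); (1, 1, 1, 1, 1, 0); (0, 1, 0, 0, 0, 0); (0, 0, 0, 0, 1, 0))


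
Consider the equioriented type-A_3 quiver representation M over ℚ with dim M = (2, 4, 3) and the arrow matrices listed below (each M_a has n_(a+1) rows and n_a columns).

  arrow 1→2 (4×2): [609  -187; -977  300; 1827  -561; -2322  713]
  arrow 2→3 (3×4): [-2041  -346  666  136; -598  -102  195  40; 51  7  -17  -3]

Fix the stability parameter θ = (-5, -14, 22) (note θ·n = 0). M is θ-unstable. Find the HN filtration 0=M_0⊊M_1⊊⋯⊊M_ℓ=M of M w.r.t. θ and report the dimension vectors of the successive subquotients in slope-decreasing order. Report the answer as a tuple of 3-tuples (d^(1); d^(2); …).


Via rank(M_{q-1}∘⋯∘M_p): M ≅ I[1,2], I[1,3], I[2,3]^2.
μ_θ-semistable layers: μ^(1)=22; μ^(2)=-19/2; μ^(3)=-14

((0, 0, 3); (2, 2, 0); (0, 2, 0))


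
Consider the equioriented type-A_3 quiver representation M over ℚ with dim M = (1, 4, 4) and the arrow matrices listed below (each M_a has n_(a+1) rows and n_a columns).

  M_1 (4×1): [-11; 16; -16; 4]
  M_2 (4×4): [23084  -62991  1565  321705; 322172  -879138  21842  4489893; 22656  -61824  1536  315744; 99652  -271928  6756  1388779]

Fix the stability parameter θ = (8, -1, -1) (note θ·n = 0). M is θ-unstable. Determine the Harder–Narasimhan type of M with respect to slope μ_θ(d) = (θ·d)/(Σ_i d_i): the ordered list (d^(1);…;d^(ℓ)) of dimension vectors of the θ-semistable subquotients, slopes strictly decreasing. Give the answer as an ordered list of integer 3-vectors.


Barcode: M ≅ I[1,2], I[2,2], I[2,3]^2, I[3,3]^2. HN layers by μ_θ (2 steps, strictly decreasing):
  μ^(1)=7/2; μ^(2)=-1

((1, 1, 0); (0, 3, 4))


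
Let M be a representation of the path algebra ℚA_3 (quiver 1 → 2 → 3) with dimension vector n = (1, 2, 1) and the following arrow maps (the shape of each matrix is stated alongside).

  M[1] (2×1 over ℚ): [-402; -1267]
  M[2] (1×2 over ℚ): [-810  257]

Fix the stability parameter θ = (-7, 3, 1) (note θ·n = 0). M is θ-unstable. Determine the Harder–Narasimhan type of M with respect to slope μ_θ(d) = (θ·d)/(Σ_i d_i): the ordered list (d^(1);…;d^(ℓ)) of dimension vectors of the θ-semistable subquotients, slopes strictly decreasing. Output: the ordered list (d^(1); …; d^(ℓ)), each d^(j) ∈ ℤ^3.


Via rank(M_{q-1}∘⋯∘M_p): M ≅ I[1,3], I[2,2].
μ_θ-semistable layers: μ^(1)=3; μ^(2)=2; μ^(3)=-7

((0, 1, 0); (0, 1, 1); (1, 0, 0))


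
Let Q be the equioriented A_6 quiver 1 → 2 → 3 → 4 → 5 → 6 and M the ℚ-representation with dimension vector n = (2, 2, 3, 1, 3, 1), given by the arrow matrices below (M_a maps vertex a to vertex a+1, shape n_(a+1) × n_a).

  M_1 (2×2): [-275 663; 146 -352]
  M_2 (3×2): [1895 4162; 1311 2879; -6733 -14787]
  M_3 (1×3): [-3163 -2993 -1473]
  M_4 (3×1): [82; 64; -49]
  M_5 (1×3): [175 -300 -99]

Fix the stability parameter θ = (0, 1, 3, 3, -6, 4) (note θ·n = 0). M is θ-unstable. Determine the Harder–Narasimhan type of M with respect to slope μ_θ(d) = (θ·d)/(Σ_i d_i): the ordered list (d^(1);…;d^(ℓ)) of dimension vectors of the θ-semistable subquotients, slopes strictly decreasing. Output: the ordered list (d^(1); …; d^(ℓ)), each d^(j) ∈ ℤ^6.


Barcode: M ≅ I[1,3], I[1,6], I[3,3], I[5,5]^2. HN layers by μ_θ (6 steps, strictly decreasing):
  μ^(1)=4; μ^(2)=3; μ^(3)=1; μ^(4)=1/4; μ^(5)=0; μ^(6)=-6

((0, 0, 0, 0, 0, 1); (0, 0, 2, 0, 0, 0); (0, 1, 0, 0, 0, 0); (0, 1, 1, 1, 1, 0); (2, 0, 0, 0, 0, 0); (0, 0, 0, 0, 2, 0))


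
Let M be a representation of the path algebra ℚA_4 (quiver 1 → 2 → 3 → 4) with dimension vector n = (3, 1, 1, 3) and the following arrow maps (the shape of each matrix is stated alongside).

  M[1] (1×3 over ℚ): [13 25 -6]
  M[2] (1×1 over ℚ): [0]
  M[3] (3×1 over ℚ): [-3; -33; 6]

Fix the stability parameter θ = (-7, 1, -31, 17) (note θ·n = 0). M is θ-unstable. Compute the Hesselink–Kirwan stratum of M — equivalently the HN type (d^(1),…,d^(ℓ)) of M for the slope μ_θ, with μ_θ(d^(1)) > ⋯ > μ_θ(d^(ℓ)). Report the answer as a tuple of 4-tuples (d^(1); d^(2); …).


Via rank(M_{q-1}∘⋯∘M_p): M ≅ I[1,1]^2, I[1,2], I[3,4], I[4,4]^2.
μ_θ-semistable layers: μ^(1)=17; μ^(2)=1; μ^(3)=-7; μ^(4)=-31

((0, 0, 0, 3); (0, 1, 0, 0); (3, 0, 0, 0); (0, 0, 1, 0))


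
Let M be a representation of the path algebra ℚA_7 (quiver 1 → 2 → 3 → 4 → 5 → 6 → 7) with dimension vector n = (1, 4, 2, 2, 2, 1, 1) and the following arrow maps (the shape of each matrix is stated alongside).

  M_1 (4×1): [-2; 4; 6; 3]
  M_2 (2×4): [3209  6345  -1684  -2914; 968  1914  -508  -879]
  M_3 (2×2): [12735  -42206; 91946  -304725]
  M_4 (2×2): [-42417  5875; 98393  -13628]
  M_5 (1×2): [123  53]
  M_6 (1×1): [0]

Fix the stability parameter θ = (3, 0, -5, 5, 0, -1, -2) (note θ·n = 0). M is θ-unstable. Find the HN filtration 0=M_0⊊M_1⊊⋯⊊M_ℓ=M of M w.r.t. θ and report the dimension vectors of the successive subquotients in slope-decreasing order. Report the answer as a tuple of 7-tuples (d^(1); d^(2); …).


Barcode: M ≅ I[1,6], I[2,2]^2, I[2,5], I[7,7]. HN layers by μ_θ (6 steps, strictly decreasing):
  μ^(1)=5/2; μ^(2)=4/3; μ^(3)=0; μ^(4)=-2/3; μ^(5)=-2; μ^(6)=-5/2

((0, 0, 0, 1, 1, 0, 0); (0, 0, 0, 1, 1, 1, 0); (0, 2, 0, 0, 0, 0, 0); (1, 1, 1, 0, 0, 0, 0); (0, 0, 0, 0, 0, 0, 1); (0, 1, 1, 0, 0, 0, 0))


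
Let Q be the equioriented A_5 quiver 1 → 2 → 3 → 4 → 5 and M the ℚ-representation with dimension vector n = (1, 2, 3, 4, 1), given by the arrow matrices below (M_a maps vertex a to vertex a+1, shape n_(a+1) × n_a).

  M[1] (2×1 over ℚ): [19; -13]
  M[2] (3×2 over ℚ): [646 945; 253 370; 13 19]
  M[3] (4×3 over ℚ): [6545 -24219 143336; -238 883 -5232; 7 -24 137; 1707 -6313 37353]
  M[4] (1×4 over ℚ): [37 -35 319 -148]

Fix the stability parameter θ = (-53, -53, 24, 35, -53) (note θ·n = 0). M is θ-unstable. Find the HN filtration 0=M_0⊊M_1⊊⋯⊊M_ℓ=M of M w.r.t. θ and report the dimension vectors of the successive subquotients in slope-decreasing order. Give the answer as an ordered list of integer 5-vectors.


Via rank(M_{q-1}∘⋯∘M_p): M ≅ I[1,5], I[2,4], I[3,4], I[4,4].
μ_θ-semistable layers: μ^(1)=35; μ^(2)=24; μ^(3)=2; μ^(4)=-53

((0, 0, 0, 3, 0); (0, 0, 2, 0, 0); (0, 0, 1, 1, 1); (1, 2, 0, 0, 0))


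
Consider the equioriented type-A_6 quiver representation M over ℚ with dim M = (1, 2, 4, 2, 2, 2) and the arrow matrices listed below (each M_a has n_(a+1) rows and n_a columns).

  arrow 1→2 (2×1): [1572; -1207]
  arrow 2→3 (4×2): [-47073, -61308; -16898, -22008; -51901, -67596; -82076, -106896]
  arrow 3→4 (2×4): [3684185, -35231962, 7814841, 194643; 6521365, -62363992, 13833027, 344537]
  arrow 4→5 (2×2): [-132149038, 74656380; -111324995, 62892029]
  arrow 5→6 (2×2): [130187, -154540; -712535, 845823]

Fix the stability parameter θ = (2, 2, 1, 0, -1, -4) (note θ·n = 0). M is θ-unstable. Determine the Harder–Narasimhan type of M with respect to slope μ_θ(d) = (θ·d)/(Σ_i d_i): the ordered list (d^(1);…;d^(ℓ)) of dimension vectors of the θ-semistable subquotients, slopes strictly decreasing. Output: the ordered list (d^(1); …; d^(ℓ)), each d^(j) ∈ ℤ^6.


Barcode: M ≅ I[1,2], I[2,6], I[3,3]^2, I[3,6]. HN layers by μ_θ (4 steps, strictly decreasing):
  μ^(1)=2; μ^(2)=1; μ^(3)=-2/5; μ^(4)=-1

((1, 1, 0, 0, 0, 0); (0, 0, 2, 0, 0, 0); (0, 1, 1, 1, 1, 1); (0, 0, 1, 1, 1, 1))


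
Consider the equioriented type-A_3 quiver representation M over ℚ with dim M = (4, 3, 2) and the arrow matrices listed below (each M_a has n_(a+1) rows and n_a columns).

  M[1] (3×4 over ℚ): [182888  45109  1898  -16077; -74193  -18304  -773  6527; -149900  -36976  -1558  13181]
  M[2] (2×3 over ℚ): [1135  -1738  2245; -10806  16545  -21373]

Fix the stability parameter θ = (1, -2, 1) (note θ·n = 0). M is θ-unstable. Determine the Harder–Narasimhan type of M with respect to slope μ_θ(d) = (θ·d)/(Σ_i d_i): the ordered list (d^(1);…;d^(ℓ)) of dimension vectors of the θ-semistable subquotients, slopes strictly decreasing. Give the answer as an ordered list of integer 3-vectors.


Interval decomposition of M: I[1,1], I[1,2], I[1,3]^2.
HN type (ℓ=2): μ^(1)=1; μ^(2)=-1/2

((1, 0, 2); (3, 3, 0))


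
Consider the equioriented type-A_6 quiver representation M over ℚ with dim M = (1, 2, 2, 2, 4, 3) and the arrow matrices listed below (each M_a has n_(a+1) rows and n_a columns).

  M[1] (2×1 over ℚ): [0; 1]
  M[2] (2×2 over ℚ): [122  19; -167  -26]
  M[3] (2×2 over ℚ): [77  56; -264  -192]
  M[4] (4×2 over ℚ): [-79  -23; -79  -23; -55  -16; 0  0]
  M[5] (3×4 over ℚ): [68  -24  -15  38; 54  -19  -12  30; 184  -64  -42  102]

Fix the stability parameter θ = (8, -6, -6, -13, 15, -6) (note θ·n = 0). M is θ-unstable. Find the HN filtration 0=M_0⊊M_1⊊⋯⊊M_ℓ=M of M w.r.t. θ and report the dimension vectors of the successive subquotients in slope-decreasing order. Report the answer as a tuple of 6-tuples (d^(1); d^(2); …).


Barcode: M ≅ I[1,6], I[2,3], I[4,6], I[5,5], I[5,6]. HN layers by μ_θ (5 steps, strictly decreasing):
  μ^(1)=15; μ^(2)=9/2; μ^(3)=-17/4; μ^(4)=-6; μ^(5)=-13

((0, 0, 0, 0, 1, 0); (0, 0, 0, 0, 3, 3); (1, 1, 1, 1, 0, 0); (0, 1, 1, 0, 0, 0); (0, 0, 0, 1, 0, 0))


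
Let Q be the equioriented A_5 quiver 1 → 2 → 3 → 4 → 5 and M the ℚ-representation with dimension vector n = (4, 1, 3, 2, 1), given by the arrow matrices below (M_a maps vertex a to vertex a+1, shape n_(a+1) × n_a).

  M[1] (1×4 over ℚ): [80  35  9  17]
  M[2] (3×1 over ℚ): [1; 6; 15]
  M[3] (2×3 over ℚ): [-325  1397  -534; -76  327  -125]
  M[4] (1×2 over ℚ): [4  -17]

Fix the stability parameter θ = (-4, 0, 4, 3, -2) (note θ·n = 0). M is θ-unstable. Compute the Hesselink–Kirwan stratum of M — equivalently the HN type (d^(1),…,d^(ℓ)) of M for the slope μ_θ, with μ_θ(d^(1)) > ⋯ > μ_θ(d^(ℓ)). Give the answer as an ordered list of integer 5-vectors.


Interval decomposition of M: I[1,1]^3, I[1,5], I[3,3], I[3,4].
HN type (ℓ=5): μ^(1)=4; μ^(2)=7/2; μ^(3)=5/3; μ^(4)=0; μ^(5)=-4

((0, 0, 1, 0, 0); (0, 0, 1, 1, 0); (0, 0, 1, 1, 1); (0, 1, 0, 0, 0); (4, 0, 0, 0, 0))


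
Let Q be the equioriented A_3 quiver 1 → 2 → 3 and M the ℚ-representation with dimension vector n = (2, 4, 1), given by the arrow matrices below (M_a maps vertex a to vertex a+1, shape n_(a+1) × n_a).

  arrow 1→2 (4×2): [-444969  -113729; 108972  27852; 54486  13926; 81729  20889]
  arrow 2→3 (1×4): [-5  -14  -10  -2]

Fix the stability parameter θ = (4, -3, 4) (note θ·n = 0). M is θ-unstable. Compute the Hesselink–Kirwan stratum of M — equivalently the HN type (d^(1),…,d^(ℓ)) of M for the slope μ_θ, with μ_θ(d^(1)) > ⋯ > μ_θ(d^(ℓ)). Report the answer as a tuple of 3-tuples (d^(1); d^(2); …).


Interval decomposition of M: I[1,1], I[1,3], I[2,2]^3.
HN type (ℓ=3): μ^(1)=4; μ^(2)=1/2; μ^(3)=-3

((1, 0, 1); (1, 1, 0); (0, 3, 0))


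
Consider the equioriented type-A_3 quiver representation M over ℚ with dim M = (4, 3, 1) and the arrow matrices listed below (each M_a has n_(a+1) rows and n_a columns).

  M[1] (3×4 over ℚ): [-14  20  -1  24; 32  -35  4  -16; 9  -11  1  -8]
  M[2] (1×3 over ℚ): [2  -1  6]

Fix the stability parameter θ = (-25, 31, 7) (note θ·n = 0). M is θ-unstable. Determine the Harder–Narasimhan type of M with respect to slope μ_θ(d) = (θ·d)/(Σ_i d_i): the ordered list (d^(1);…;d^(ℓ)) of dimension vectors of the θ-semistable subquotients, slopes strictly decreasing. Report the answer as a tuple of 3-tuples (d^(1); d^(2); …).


Barcode: M ≅ I[1,1], I[1,2]^2, I[1,3]. HN layers by μ_θ (3 steps, strictly decreasing):
  μ^(1)=31; μ^(2)=19; μ^(3)=-25

((0, 2, 0); (0, 1, 1); (4, 0, 0))


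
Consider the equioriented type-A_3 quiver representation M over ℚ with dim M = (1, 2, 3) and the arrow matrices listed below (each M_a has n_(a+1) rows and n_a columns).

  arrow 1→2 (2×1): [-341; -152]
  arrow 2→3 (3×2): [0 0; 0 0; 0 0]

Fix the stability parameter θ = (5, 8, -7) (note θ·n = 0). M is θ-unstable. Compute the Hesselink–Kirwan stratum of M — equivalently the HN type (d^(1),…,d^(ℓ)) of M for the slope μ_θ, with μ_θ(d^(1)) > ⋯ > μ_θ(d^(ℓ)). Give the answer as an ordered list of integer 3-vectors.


Via rank(M_{q-1}∘⋯∘M_p): M ≅ I[1,2], I[2,2], I[3,3]^3.
μ_θ-semistable layers: μ^(1)=8; μ^(2)=5; μ^(3)=-7

((0, 2, 0); (1, 0, 0); (0, 0, 3))


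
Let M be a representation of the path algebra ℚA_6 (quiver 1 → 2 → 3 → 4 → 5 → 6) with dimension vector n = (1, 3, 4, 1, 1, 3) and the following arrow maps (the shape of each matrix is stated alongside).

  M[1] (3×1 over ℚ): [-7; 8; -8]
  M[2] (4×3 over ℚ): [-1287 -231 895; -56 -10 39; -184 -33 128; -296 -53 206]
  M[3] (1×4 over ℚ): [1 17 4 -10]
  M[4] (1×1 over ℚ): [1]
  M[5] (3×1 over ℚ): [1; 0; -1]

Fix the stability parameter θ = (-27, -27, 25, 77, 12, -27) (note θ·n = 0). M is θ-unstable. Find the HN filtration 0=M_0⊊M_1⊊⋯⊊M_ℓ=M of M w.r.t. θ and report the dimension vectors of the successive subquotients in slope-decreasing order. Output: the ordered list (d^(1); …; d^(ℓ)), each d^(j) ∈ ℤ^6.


Interval decomposition of M: I[1,6], I[2,3]^2, I[3,3], I[6,6]^2.
HN type (ℓ=3): μ^(1)=25; μ^(2)=87/4; μ^(3)=-27

((0, 0, 3, 0, 0, 0); (0, 0, 1, 1, 1, 1); (1, 3, 0, 0, 0, 2))


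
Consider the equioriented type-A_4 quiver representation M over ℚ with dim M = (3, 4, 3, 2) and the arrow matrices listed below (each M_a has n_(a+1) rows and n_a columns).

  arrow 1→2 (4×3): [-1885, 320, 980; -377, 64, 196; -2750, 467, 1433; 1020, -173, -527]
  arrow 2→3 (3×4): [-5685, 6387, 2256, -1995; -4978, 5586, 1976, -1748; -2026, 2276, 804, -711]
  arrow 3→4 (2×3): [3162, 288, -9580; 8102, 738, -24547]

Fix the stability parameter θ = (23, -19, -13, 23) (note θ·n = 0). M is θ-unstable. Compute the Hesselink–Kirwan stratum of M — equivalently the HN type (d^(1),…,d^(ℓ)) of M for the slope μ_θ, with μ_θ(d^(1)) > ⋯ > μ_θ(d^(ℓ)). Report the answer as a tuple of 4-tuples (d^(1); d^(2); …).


Via rank(M_{q-1}∘⋯∘M_p): M ≅ I[1,1], I[1,2], I[1,4], I[2,2], I[2,4], I[3,3].
μ_θ-semistable layers: μ^(1)=23; μ^(2)=2; μ^(3)=-3; μ^(4)=-13; μ^(5)=-19

((1, 0, 0, 2); (1, 1, 0, 0); (1, 1, 1, 0); (0, 0, 2, 0); (0, 2, 0, 0))


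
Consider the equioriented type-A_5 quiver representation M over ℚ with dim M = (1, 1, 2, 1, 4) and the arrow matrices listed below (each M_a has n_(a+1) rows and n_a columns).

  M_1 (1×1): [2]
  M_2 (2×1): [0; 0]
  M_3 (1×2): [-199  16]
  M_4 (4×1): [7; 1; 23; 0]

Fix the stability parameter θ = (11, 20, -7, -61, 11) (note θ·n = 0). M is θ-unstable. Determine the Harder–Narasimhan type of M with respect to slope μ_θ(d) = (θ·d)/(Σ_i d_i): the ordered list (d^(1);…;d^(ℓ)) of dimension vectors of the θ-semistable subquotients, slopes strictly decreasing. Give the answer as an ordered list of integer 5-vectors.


Barcode: M ≅ I[1,2], I[3,3], I[3,5], I[5,5]^3. HN layers by μ_θ (4 steps, strictly decreasing):
  μ^(1)=20; μ^(2)=11; μ^(3)=-7; μ^(4)=-34

((0, 1, 0, 0, 0); (1, 0, 0, 0, 4); (0, 0, 1, 0, 0); (0, 0, 1, 1, 0))


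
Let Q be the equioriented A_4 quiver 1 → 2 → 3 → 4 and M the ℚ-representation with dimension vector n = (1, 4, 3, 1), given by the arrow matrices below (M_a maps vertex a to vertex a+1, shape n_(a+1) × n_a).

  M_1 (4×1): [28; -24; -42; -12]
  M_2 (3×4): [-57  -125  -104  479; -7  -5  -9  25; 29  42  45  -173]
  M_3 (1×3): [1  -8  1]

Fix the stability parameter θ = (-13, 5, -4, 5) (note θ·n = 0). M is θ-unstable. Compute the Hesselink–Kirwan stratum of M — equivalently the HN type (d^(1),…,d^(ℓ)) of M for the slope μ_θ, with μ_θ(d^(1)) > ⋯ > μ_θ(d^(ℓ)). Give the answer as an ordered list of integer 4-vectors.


Barcode: M ≅ I[1,4], I[2,2], I[2,3]^2. HN layers by μ_θ (3 steps, strictly decreasing):
  μ^(1)=5; μ^(2)=1/2; μ^(3)=-13

((0, 1, 0, 1); (0, 3, 3, 0); (1, 0, 0, 0))


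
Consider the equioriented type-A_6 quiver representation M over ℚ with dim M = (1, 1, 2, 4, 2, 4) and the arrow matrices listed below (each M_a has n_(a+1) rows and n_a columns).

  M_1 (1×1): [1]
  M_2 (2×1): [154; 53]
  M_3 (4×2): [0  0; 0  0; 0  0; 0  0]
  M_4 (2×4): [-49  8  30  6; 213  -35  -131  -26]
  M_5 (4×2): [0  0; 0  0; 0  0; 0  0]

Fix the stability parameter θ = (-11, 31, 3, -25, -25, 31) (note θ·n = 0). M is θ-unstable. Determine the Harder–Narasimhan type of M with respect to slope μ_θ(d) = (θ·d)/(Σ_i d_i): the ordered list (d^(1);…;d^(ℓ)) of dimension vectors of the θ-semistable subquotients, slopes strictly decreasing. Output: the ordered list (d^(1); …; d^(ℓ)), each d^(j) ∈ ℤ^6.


Interval decomposition of M: I[1,3], I[3,3], I[4,4]^2, I[4,5]^2, I[6,6]^4.
HN type (ℓ=5): μ^(1)=31; μ^(2)=17; μ^(3)=3; μ^(4)=-11; μ^(5)=-25

((0, 0, 0, 0, 0, 4); (0, 1, 1, 0, 0, 0); (0, 0, 1, 0, 0, 0); (1, 0, 0, 0, 0, 0); (0, 0, 0, 4, 2, 0))


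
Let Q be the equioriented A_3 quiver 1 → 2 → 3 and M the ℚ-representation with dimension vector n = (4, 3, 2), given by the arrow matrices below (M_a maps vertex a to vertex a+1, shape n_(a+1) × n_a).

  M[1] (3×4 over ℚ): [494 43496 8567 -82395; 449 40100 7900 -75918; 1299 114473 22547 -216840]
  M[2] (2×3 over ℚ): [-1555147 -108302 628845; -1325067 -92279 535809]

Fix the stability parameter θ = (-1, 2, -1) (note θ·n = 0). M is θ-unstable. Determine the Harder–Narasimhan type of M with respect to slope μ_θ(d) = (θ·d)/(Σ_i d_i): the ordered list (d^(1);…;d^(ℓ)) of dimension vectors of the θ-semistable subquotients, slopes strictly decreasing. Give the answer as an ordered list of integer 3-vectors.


Interval decomposition of M: I[1,1], I[1,2], I[1,3]^2.
HN type (ℓ=3): μ^(1)=2; μ^(2)=1/2; μ^(3)=-1

((0, 1, 0); (0, 2, 2); (4, 0, 0))


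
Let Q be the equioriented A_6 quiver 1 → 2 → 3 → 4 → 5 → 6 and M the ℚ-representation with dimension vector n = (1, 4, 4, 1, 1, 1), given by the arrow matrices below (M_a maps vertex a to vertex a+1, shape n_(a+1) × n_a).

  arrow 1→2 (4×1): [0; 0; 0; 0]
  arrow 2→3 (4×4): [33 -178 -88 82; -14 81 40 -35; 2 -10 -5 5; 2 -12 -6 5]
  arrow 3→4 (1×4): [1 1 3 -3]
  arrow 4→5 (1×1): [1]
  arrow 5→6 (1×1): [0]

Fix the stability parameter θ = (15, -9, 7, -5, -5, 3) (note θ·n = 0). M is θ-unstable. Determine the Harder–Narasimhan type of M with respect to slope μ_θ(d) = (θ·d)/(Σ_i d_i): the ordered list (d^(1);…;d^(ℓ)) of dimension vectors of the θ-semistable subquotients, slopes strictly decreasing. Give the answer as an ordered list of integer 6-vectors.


Via rank(M_{q-1}∘⋯∘M_p): M ≅ I[1,1], I[2,3]^3, I[2,5], I[6,6].
μ_θ-semistable layers: μ^(1)=15; μ^(2)=7; μ^(3)=3; μ^(4)=-1; μ^(5)=-9

((1, 0, 0, 0, 0, 0); (0, 0, 3, 0, 0, 0); (0, 0, 0, 0, 0, 1); (0, 0, 1, 1, 1, 0); (0, 4, 0, 0, 0, 0))


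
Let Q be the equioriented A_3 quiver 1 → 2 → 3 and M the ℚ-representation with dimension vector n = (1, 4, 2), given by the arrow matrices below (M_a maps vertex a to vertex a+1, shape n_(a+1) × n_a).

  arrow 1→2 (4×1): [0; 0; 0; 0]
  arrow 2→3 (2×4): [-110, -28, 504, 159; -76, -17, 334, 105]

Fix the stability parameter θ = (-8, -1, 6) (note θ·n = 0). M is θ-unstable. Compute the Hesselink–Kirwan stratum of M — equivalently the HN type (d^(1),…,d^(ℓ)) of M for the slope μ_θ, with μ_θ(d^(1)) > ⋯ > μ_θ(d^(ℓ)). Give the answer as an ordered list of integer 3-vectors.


Via rank(M_{q-1}∘⋯∘M_p): M ≅ I[1,1], I[2,2]^2, I[2,3]^2.
μ_θ-semistable layers: μ^(1)=6; μ^(2)=-1; μ^(3)=-8

((0, 0, 2); (0, 4, 0); (1, 0, 0))


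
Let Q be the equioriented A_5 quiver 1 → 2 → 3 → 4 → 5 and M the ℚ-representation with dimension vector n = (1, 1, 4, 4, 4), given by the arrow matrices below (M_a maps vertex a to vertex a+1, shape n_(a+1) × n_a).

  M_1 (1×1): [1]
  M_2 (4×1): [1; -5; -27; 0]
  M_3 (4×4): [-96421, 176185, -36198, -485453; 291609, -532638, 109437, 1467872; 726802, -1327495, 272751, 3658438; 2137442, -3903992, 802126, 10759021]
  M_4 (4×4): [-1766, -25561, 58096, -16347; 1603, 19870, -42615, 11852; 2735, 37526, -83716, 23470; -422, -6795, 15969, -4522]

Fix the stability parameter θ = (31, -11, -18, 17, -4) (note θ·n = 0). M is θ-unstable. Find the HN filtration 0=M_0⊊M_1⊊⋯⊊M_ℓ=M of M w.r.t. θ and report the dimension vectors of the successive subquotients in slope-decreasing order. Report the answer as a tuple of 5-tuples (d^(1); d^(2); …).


Via rank(M_{q-1}∘⋯∘M_p): M ≅ I[1,3], I[3,5]^3, I[4,5].
μ_θ-semistable layers: μ^(1)=13/2; μ^(2)=2/3; μ^(3)=-18

((0, 0, 0, 4, 4); (1, 1, 1, 0, 0); (0, 0, 3, 0, 0))


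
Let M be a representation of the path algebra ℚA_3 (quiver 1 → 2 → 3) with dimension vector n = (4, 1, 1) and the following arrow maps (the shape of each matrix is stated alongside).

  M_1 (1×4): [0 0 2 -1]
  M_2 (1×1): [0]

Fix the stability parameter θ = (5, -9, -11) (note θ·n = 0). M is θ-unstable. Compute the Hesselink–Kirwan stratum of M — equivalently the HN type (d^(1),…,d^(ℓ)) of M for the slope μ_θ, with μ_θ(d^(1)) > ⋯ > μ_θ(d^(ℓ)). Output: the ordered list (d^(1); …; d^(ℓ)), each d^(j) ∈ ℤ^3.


Interval decomposition of M: I[1,1]^3, I[1,2], I[3,3].
HN type (ℓ=3): μ^(1)=5; μ^(2)=-2; μ^(3)=-11

((3, 0, 0); (1, 1, 0); (0, 0, 1))


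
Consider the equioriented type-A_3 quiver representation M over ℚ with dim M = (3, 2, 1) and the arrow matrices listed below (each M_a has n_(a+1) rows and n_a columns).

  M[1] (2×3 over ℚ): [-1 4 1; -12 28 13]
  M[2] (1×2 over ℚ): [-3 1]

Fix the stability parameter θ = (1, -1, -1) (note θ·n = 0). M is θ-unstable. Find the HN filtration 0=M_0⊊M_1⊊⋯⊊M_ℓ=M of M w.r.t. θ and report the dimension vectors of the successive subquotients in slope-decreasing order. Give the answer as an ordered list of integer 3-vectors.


Barcode: M ≅ I[1,1], I[1,2], I[1,3]. HN layers by μ_θ (3 steps, strictly decreasing):
  μ^(1)=1; μ^(2)=0; μ^(3)=-1/3

((1, 0, 0); (1, 1, 0); (1, 1, 1))


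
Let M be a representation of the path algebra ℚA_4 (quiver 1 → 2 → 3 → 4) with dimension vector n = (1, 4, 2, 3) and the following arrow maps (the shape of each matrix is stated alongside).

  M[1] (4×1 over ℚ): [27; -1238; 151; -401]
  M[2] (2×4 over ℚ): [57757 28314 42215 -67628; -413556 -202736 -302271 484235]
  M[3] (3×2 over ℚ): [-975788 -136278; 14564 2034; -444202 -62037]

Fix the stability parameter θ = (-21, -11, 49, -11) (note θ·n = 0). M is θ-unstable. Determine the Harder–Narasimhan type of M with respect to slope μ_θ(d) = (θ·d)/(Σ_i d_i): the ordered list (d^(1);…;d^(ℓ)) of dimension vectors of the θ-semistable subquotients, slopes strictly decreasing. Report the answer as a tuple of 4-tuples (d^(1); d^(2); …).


Via rank(M_{q-1}∘⋯∘M_p): M ≅ I[1,2], I[2,2], I[2,3], I[2,4], I[4,4]^2.
μ_θ-semistable layers: μ^(1)=49; μ^(2)=19; μ^(3)=-11; μ^(4)=-21

((0, 0, 1, 0); (0, 0, 1, 1); (0, 4, 0, 2); (1, 0, 0, 0))


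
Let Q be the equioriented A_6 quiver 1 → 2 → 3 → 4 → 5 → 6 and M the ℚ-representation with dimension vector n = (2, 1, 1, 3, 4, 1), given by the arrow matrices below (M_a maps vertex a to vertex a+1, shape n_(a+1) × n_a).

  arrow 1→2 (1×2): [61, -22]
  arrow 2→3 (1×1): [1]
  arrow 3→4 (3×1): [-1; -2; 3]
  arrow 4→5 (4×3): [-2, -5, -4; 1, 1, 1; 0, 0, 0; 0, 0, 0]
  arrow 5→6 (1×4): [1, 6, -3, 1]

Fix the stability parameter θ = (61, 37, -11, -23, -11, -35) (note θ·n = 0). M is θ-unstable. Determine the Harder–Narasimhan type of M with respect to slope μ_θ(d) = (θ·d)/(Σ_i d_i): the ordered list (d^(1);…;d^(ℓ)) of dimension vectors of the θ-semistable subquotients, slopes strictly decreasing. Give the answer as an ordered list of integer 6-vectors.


Interval decomposition of M: I[1,1], I[1,4], I[4,5], I[4,6], I[5,5]^2.
HN type (ℓ=4): μ^(1)=61; μ^(2)=16; μ^(3)=-11; μ^(4)=-23

((1, 0, 0, 0, 0, 0); (1, 1, 1, 1, 0, 0); (0, 0, 0, 0, 3, 0); (0, 0, 0, 2, 1, 1))


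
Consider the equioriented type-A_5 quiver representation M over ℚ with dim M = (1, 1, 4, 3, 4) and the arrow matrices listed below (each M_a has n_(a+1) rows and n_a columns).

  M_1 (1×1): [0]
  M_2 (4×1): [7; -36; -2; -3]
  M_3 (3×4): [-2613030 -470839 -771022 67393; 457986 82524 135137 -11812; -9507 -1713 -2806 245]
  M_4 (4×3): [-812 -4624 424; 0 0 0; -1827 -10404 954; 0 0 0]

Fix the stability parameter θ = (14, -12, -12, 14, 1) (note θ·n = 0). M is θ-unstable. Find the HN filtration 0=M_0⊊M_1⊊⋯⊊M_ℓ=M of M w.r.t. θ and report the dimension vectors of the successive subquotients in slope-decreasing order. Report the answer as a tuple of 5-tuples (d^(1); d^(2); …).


Via rank(M_{q-1}∘⋯∘M_p): M ≅ I[1,1], I[2,5], I[3,3], I[3,4]^2, I[5,5]^3.
μ_θ-semistable layers: μ^(1)=14; μ^(2)=15/2; μ^(3)=1; μ^(4)=-12

((1, 0, 0, 2, 0); (0, 0, 0, 1, 1); (0, 0, 0, 0, 3); (0, 1, 4, 0, 0))


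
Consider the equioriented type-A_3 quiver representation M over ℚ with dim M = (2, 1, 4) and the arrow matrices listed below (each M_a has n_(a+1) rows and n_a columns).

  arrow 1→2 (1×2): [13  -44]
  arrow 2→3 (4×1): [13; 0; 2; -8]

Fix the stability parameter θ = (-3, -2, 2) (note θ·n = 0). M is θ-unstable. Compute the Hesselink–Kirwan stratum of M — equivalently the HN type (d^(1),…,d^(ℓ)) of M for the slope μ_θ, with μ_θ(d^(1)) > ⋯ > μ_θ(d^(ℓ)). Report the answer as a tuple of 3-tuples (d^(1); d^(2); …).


Via rank(M_{q-1}∘⋯∘M_p): M ≅ I[1,1], I[1,3], I[3,3]^3.
μ_θ-semistable layers: μ^(1)=2; μ^(2)=-2; μ^(3)=-3

((0, 0, 4); (0, 1, 0); (2, 0, 0))


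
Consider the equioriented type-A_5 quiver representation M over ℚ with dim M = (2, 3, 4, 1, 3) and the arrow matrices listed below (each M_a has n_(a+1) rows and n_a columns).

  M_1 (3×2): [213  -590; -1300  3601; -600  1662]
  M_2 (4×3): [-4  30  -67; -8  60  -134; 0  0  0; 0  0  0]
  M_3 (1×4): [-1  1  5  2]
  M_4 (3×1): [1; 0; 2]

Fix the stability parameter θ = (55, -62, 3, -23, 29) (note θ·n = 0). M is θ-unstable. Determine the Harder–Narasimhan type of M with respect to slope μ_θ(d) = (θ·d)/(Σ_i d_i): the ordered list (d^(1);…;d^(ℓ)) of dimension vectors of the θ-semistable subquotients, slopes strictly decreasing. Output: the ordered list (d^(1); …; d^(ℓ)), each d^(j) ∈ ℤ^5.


Interval decomposition of M: I[1,2], I[1,5], I[2,2], I[3,3]^3, I[5,5]^2.
HN type (ℓ=5): μ^(1)=29; μ^(2)=3; μ^(3)=-7/2; μ^(4)=-27/4; μ^(5)=-62

((0, 0, 0, 0, 3); (0, 0, 3, 0, 0); (1, 1, 0, 0, 0); (1, 1, 1, 1, 0); (0, 1, 0, 0, 0))


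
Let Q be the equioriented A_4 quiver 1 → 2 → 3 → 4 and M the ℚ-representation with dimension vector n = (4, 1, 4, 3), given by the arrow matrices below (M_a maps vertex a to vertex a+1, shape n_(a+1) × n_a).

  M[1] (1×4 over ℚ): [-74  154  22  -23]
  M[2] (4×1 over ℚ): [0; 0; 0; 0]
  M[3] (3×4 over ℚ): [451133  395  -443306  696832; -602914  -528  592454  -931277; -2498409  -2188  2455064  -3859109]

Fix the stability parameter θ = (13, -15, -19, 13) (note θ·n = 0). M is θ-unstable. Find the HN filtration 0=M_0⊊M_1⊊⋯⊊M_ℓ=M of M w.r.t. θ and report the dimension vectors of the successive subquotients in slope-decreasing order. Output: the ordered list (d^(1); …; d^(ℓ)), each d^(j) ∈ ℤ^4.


Interval decomposition of M: I[1,1]^3, I[1,2], I[3,3], I[3,4]^3.
HN type (ℓ=3): μ^(1)=13; μ^(2)=-1; μ^(3)=-19

((3, 0, 0, 3); (1, 1, 0, 0); (0, 0, 4, 0))


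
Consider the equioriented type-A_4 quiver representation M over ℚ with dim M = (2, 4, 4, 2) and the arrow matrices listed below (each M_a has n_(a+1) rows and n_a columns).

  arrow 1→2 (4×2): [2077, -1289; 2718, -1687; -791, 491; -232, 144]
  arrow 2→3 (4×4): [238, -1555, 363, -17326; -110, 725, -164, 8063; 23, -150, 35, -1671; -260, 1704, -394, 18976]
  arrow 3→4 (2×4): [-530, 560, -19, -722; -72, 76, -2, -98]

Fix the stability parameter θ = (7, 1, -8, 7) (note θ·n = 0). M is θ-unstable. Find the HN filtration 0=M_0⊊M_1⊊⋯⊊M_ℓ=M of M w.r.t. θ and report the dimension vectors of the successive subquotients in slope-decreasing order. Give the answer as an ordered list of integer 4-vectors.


Interval decomposition of M: I[1,3]^2, I[2,4]^2.
HN type (ℓ=3): μ^(1)=7; μ^(2)=0; μ^(3)=-7/2

((0, 0, 0, 2); (2, 2, 2, 0); (0, 2, 2, 0))


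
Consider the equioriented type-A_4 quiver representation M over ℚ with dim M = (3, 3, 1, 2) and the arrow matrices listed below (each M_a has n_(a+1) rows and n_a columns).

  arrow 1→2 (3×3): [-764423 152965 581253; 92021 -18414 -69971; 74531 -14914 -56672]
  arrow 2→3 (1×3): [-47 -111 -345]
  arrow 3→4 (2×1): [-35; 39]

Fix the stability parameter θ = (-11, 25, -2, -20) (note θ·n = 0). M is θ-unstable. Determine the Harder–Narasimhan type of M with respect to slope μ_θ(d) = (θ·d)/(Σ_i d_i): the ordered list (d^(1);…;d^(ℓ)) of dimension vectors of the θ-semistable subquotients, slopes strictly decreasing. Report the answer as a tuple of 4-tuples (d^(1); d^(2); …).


Barcode: M ≅ I[1,2]^2, I[1,4], I[4,4]. HN layers by μ_θ (4 steps, strictly decreasing):
  μ^(1)=25; μ^(2)=1; μ^(3)=-11; μ^(4)=-20

((0, 2, 0, 0); (0, 1, 1, 1); (3, 0, 0, 0); (0, 0, 0, 1))


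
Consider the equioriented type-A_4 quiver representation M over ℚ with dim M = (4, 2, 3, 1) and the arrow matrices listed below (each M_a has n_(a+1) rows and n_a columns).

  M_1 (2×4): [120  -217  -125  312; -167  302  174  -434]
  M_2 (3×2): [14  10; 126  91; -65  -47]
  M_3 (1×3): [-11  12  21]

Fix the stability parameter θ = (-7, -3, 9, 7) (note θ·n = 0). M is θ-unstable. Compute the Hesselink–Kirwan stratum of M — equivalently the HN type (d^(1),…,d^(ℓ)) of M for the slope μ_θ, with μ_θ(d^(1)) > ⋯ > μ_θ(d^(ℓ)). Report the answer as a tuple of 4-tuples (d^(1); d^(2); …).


Via rank(M_{q-1}∘⋯∘M_p): M ≅ I[1,1]^2, I[1,3], I[1,4], I[3,3].
μ_θ-semistable layers: μ^(1)=9; μ^(2)=8; μ^(3)=-3; μ^(4)=-7

((0, 0, 2, 0); (0, 0, 1, 1); (0, 2, 0, 0); (4, 0, 0, 0))
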